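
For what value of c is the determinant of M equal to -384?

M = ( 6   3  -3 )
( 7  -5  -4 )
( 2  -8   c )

Expanding along the column containing c, det(M) is linear in c: det(M) = (-51)·c + (-78).
Set (-51)·c + (-78) = -384  ⇒  (-51)·c = -306  ⇒  c = 6.

6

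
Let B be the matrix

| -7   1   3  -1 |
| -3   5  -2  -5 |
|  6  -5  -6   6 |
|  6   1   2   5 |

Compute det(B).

Expand along row 1:
  + (-7) · M_11   where M_11 = det([5 -2 -5; -5 -6 6; 1 2 5]) = -252
  − (1) · M_12   where M_12 = det([-3 -2 -5; 6 -6 6; 6 2 5]) = -126
  + (3) · M_13   where M_13 = det([-3 5 -5; 6 -5 6; 6 1 5]) = -57
  − (-1) · M_14   where M_14 = det([-3 5 -2; 6 -5 -6; 6 1 2]) = -300
det = (+1)·(-7)·(-252) + (-1)·(1)·(-126) + (+1)·(3)·(-57) + (-1)·(-1)·(-300) = 1419

|B| = 1419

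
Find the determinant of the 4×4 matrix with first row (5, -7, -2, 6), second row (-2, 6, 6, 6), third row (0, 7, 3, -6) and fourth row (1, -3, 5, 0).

2718

Expand along row 3 (it has 1 zero):
  − (7) · M_32   where M_32 = det([5 -2 6; -2 6 6; 1 5 0]) = -258
  + (3) · M_33   where M_33 = det([5 -7 6; -2 6 6; 1 -3 0]) = 48
  − (-6) · M_34   where M_34 = det([5 -7 -2; -2 6 6; 1 -3 5]) = 128
det = (-1)·(7)·(-258) + (+1)·(3)·(48) + (-1)·(-6)·(128) = 2718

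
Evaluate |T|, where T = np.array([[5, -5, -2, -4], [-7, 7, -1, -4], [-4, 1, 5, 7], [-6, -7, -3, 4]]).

|T| = -1915

Expand along row 1:
  + (5) · M_11   where M_11 = det([7 -1 -4; 1 5 7; -7 -3 4]) = 212
  − (-5) · M_12   where M_12 = det([-7 -1 -4; -4 5 7; -6 -3 4]) = -429
  + (-2) · M_13   where M_13 = det([-7 7 -4; -4 1 7; -6 -7 4]) = -689
  − (-4) · M_14   where M_14 = det([-7 7 -1; -4 1 5; -6 -7 -3]) = -552
det = (+1)·(5)·(212) + (-1)·(-5)·(-429) + (+1)·(-2)·(-689) + (-1)·(-4)·(-552) = -1915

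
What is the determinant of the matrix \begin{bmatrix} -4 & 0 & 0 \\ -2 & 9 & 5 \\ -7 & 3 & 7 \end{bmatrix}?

-192

Expand along row 1:
  + (-4) · |9 5; 3 7| = (-4)·(63 − 15) = -192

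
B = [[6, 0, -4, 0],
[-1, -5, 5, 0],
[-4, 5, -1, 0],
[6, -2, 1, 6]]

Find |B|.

det(B) = -120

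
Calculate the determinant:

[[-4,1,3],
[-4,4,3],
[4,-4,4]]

-84

Expand along column 1:
  + (-4) · |4 3; -4 4| = (-4)·(16 − (-12)) = -112
  − (-4) · |1 3; -4 4| = −(-4)·(4 − (-12)) = 64
  + 4 · |1 3; 4 3| = 4·(3 − 12) = -36
Sum: (-112) + (64) + (-36) = -84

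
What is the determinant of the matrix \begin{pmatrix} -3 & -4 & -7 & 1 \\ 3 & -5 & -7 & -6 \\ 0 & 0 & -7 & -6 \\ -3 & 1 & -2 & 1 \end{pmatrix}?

Expand along row 3 (it has 2 zeros):
  + (-7) · M_33   where M_33 = det([-3 -4 1; 3 -5 -6; -3 1 1]) = -75
  − (-6) · M_34   where M_34 = det([-3 -4 -7; 3 -5 -7; -3 1 -2]) = -75
det = (+1)·(-7)·(-75) + (-1)·(-6)·(-75) = 75

The determinant is 75.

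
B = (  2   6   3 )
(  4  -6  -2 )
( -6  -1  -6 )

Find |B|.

Expand along row 1:
  + 2 · |-6 -2; -1 -6| = 2·(36 − 2) = 68
  − 6 · |4 -2; -6 -6| = −6·(-24 − 12) = 216
  + 3 · |4 -6; -6 -1| = 3·(-4 − 36) = -120
Sum: (68) + (216) + (-120) = 164

|B| = 164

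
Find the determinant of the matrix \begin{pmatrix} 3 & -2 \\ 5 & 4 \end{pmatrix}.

The determinant is 22.

det = 3·4 − (-2)·5 = 12 − (-10) = 22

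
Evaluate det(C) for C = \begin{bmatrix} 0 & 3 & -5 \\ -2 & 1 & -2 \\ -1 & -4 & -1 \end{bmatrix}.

Expand along row 1:
  − 3 · |-2 -2; -1 -1| = −3·(2 − 2) = 0
  + (-5) · |-2 1; -1 -4| = (-5)·(8 − (-1)) = -45
Sum: (0) + (-45) = -45

-45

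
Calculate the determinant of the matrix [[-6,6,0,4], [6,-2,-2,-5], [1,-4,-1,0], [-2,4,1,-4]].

-294

Expand along row 1 (it has 1 zero):
  + (-6) · M_11   where M_11 = det([-2 -2 -5; -4 -1 0; 4 1 -4]) = 24
  − (6) · M_12   where M_12 = det([6 -2 -5; 1 -1 0; -2 1 -4]) = 21
  − (4) · M_14   where M_14 = det([6 -2 -2; 1 -4 -1; -2 4 1]) = 6
det = (+1)·(-6)·(24) + (-1)·(6)·(21) + (-1)·(4)·(6) = -294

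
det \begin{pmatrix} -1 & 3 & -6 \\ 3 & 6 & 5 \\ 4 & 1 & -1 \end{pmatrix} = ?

206

Expand along column 1:
  + (-1) · |6 5; 1 -1| = (-1)·(-6 − 5) = 11
  − 3 · |3 -6; 1 -1| = −3·(-3 − (-6)) = -9
  + 4 · |3 -6; 6 5| = 4·(15 − (-36)) = 204
Sum: (11) + (-9) + (204) = 206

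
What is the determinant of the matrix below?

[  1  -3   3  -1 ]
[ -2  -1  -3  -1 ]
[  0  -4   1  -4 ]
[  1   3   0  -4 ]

Expand along row 3 (it has 1 zero):
  − (-4) · M_32   where M_32 = det([1 3 -1; -2 -3 -1; 1 0 -4]) = -18
  + (1) · M_33   where M_33 = det([1 -3 -1; -2 -1 -1; 1 3 -4]) = 39
  − (-4) · M_34   where M_34 = det([1 -3 3; -2 -1 -3; 1 3 0]) = 3
det = (-1)·(-4)·(-18) + (+1)·(1)·(39) + (-1)·(-4)·(3) = -21

-21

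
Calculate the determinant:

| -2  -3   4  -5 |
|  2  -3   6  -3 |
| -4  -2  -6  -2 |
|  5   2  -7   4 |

300

Expand along row 1:
  + (-2) · M_11   where M_11 = det([-3 6 -3; -2 -6 -2; 2 -7 4]) = 60
  − (-3) · M_12   where M_12 = det([2 6 -3; -4 -6 -2; 5 -7 4]) = -214
  + (4) · M_13   where M_13 = det([2 -3 -3; -4 -2 -2; 5 2 4]) = -32
  − (-5) · M_14   where M_14 = det([2 -3 6; -4 -2 -6; 5 2 -7]) = 238
det = (+1)·(-2)·(60) + (-1)·(-3)·(-214) + (+1)·(4)·(-32) + (-1)·(-5)·(238) = 300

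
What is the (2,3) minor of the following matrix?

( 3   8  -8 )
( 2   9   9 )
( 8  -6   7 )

The minor is -82.

Delete row 2 and column 3; the remaining 2×2 submatrix is [3 8; 8 -6].
Its determinant is 3·(-6) − 8·8 = -82.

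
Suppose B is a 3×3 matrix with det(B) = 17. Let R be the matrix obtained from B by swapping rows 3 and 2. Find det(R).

The determinant is -17.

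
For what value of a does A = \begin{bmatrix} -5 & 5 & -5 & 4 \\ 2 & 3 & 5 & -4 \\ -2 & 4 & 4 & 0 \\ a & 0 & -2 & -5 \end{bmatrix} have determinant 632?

a = 0

Expanding along the row containing a, det(A) is linear in a: det(A) = (-128)·a + (632).
Set (-128)·a + (632) = 632  ⇒  (-128)·a = 0  ⇒  a = 0.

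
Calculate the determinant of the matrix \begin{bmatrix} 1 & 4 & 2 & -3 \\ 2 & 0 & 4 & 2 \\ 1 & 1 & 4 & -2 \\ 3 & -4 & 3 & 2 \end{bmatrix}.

The determinant is 128.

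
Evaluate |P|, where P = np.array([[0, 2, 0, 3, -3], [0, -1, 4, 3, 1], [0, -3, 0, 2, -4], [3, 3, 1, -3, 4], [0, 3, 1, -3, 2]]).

Expand along column 1 (it has 4 zeros):
  − (3) · M_41   where M_41 = det([2 0 3 -3; -1 4 3 1; -3 0 2 -4; 3 1 -3 2]) = -242
det = (-1)·(3)·(-242) = 726

det(P) = 726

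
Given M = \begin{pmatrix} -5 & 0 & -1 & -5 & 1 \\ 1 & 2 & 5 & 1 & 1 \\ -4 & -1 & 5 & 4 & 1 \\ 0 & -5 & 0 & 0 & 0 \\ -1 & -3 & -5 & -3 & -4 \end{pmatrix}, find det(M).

det(M) = -3180

Expand along row 4 (it has 4 zeros):
  + (-5) · M_42   where M_42 = det([-5 -1 -5 1; 1 5 1 1; -4 5 4 1; -1 -5 -3 -4]) = 636
det = (+1)·(-5)·(636) = -3180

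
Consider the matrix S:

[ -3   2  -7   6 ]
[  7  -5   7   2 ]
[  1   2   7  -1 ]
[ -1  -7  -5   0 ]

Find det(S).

Expand along row 4 (it has 1 zero):
  − (-1) · M_41   where M_41 = det([2 -7 6; -5 7 2; 2 7 -1]) = -329
  + (-7) · M_42   where M_42 = det([-3 -7 6; 7 7 2; 1 7 -1]) = 252
  − (-5) · M_43   where M_43 = det([-3 2 6; 7 -5 2; 1 2 -1]) = 129
det = (-1)·(-1)·(-329) + (+1)·(-7)·(252) + (-1)·(-5)·(129) = -1448

-1448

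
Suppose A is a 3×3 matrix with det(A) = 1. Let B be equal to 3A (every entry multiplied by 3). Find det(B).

For a 3×3 matrix, det(3A) = 3^3·det(A) = 27·det(A).
det(B) = (27)·(1) = 27

det(B) = 27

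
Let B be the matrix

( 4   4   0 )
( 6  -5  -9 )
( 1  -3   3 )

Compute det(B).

-276

Expand along column 3:
  − (-9) · |4 4; 1 -3| = −(-9)·(-12 − 4) = -144
  + 3 · |4 4; 6 -5| = 3·(-20 − 24) = -132
Sum: (-144) + (-132) = -276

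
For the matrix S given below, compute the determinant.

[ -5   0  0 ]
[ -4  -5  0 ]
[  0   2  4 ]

det(S) = 100

S is lower triangular, so det(S) is the product of the diagonal entries:
det = (-5) · (-5) · (4) = 100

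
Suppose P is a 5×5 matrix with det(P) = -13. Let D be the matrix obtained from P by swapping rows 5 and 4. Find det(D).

Swapping two rows multiplies the determinant by −1.
det(D) = (-1)·(-13) = 13

|D| = 13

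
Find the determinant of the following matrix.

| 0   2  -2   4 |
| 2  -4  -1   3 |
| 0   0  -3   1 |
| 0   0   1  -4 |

-44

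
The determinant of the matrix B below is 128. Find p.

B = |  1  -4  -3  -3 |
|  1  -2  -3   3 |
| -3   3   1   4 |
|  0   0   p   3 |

p = -4

Expanding along the column containing p, det(B) is linear in p: det(B) = (-44)·p + (-48).
Set (-44)·p + (-48) = 128  ⇒  (-44)·p = 176  ⇒  p = -4.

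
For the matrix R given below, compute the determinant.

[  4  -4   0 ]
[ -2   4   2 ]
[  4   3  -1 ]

The determinant is -64.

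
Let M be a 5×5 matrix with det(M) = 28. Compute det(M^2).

det(M^2) = (det M)^2 = (28)^2 = 784

784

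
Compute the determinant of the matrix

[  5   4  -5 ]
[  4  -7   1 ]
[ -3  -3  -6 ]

474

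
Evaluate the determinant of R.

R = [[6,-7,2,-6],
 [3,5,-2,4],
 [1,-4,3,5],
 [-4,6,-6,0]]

Expand along row 4 (it has 1 zero):
  − (-4) · M_41   where M_41 = det([-7 2 -6; 5 -2 4; -4 3 5]) = 30
  + (6) · M_42   where M_42 = det([6 2 -6; 3 -2 4; 1 3 5]) = -220
  − (-6) · M_43   where M_43 = det([6 -7 -6; 3 5 4; 1 -4 5]) = 425
det = (-1)·(-4)·(30) + (+1)·(6)·(-220) + (-1)·(-6)·(425) = 1350

det(R) = 1350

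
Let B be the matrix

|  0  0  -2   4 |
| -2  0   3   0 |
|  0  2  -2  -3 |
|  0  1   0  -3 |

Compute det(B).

4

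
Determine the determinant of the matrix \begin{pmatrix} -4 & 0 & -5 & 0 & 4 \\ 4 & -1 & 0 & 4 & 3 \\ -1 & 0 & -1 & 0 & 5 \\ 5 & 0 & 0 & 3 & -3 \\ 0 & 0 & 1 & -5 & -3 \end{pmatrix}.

453

Expand along column 2 (it has 4 zeros):
  + (-1) · M_22   where M_22 = det([-4 -5 0 4; -1 -1 0 5; 5 0 3 -3; 0 1 -5 -3]) = -453
det = (+1)·(-1)·(-453) = 453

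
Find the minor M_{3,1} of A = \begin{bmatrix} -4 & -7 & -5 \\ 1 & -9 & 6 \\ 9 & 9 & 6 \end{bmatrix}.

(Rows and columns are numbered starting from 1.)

Delete row 3 and column 1; the remaining 2×2 submatrix is [-7 -5; -9 6].
Its determinant is (-7)·6 − (-5)·(-9) = -87.

The minor is -87.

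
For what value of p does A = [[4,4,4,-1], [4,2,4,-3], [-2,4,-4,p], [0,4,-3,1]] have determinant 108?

p = 0

Expanding along the row containing p, det(A) is linear in p: det(A) = (-24)·p + (108).
Set (-24)·p + (108) = 108  ⇒  (-24)·p = 0  ⇒  p = 0.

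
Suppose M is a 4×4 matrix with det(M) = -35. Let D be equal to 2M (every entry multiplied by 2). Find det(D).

For a 4×4 matrix, det(2M) = 2^4·det(M) = 16·det(M).
det(D) = (16)·(-35) = -560

|D| = -560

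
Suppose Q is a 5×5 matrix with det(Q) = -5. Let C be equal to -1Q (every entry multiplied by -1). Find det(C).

For a 5×5 matrix, det(-1Q) = (-1)^5·det(Q) = -1·det(Q).
det(C) = (-1)·(-5) = 5

5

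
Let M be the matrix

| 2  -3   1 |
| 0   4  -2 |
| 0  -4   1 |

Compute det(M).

det(M) = -8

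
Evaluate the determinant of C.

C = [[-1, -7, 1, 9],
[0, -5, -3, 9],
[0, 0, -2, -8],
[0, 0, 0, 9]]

C is upper triangular, so det(C) is the product of the diagonal entries:
det = (-1) · (-5) · (-2) · (9) = -90

det(C) = -90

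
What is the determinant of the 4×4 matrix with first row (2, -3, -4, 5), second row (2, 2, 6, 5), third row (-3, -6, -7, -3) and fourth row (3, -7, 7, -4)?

Expand along row 1:
  + (2) · M_11   where M_11 = det([2 6 5; -6 -7 -3; -7 7 -4]) = -375
  − (-3) · M_12   where M_12 = det([2 6 5; -3 -7 -3; 3 7 -4]) = -28
  + (-4) · M_13   where M_13 = det([2 2 5; -3 -6 -3; 3 -7 -4]) = 159
  − (5) · M_14   where M_14 = det([2 2 6; -3 -6 -7; 3 -7 7]) = 52
det = (+1)·(2)·(-375) + (-1)·(-3)·(-28) + (+1)·(-4)·(159) + (-1)·(5)·(52) = -1730

-1730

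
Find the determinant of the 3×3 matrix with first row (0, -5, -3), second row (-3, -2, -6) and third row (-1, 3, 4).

-57

Expand along column 1:
  − (-3) · |-5 -3; 3 4| = −(-3)·(-20 − (-9)) = -33
  + (-1) · |-5 -3; -2 -6| = (-1)·(30 − 6) = -24
Sum: (-33) + (-24) = -57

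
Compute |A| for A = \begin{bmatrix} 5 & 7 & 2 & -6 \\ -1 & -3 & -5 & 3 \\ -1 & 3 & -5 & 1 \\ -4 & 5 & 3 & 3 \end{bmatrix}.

The determinant is 414.

Expand along row 1:
  + (5) · M_11   where M_11 = det([-3 -5 3; 3 -5 1; 5 3 3]) = 176
  − (7) · M_12   where M_12 = det([-1 -5 3; -1 -5 1; -4 3 3]) = -46
  + (2) · M_13   where M_13 = det([-1 -3 3; -1 3 1; -4 5 3]) = 20
  − (-6) · M_14   where M_14 = det([-1 -3 -5; -1 3 -5; -4 5 3]) = -138
det = (+1)·(5)·(176) + (-1)·(7)·(-46) + (+1)·(2)·(20) + (-1)·(-6)·(-138) = 414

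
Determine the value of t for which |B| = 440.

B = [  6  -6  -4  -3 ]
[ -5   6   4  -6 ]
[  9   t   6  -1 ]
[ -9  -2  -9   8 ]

Expanding along the column containing t, det(B) is linear in t: det(B) = (751)·t + (440).
Set (751)·t + (440) = 440  ⇒  (751)·t = 0  ⇒  t = 0.

0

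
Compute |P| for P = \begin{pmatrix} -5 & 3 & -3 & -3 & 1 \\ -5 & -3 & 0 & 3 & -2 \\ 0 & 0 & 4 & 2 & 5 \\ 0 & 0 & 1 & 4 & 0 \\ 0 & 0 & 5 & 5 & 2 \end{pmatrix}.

P is block upper-triangular with a 2×2 block and a 3×3 block on the diagonal, so its determinant equals the product of the determinants of the diagonal blocks.
det of the 2×2 block = 30
det of the 3×3 block = -47
det = (30)·(-47) = -1410

-1410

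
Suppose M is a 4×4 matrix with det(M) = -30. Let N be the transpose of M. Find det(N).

det(Mᵀ) = det(M).
det(N) = (1)·(-30) = -30

|N| = -30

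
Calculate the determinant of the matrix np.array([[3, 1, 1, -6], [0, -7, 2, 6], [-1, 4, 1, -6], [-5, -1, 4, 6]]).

Expand along row 2 (it has 1 zero):
  + (-7) · M_22   where M_22 = det([3 1 -6; -1 1 -6; -5 4 6]) = 120
  − (2) · M_23   where M_23 = det([3 1 -6; -1 4 -6; -5 -1 6]) = -36
  + (6) · M_24   where M_24 = det([3 1 1; -1 4 1; -5 -1 4]) = 71
det = (+1)·(-7)·(120) + (-1)·(2)·(-36) + (+1)·(6)·(71) = -342

-342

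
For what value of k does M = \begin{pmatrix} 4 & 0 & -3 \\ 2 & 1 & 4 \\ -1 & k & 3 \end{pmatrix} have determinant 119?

k = -5

Expanding along the row containing k, det(M) is linear in k: det(M) = (-22)·k + (9).
Set (-22)·k + (9) = 119  ⇒  (-22)·k = 110  ⇒  k = -5.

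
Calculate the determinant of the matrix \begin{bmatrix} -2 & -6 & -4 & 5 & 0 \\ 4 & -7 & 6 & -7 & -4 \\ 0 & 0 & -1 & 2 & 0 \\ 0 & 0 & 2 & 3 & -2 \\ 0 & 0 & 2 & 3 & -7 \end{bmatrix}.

The matrix is block upper-triangular with a 2×2 block and a 3×3 block on the diagonal, so its determinant equals the product of the determinants of the diagonal blocks.
det of the 2×2 block = 38
det of the 3×3 block = 35
det = (38)·(35) = 1330

The determinant is 1330.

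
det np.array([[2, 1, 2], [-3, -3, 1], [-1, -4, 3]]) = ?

Expand along row 1:
  + 2 · |-3 1; -4 3| = 2·(-9 − (-4)) = -10
  − 1 · |-3 1; -1 3| = −1·(-9 − (-1)) = 8
  + 2 · |-3 -3; -1 -4| = 2·(12 − 3) = 18
Sum: (-10) + (8) + (18) = 16

The determinant is 16.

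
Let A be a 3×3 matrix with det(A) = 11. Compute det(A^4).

det(A^4) = (det A)^4 = (11)^4 = 14641

14641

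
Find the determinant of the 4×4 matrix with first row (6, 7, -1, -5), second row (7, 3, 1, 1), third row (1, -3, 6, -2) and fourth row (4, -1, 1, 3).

Expand along row 1:
  + (6) · M_11   where M_11 = det([3 1 1; -3 6 -2; -1 1 3]) = 74
  − (7) · M_12   where M_12 = det([7 1 1; 1 6 -2; 4 1 3]) = 106
  + (-1) · M_13   where M_13 = det([7 3 1; 1 -3 -2; 4 -1 3]) = -99
  − (-5) · M_14   where M_14 = det([7 3 1; 1 -3 6; 4 -1 1]) = 101
det = (+1)·(6)·(74) + (-1)·(7)·(106) + (+1)·(-1)·(-99) + (-1)·(-5)·(101) = 306

306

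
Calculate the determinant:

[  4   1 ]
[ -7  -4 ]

The determinant is -9.

det = 4·(-4) − 1·(-7) = -16 − (-7) = -9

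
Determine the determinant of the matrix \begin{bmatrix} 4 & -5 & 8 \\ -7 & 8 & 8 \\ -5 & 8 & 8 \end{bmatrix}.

Expand along row 1:
  + 4 · |8 8; 8 8| = 4·(64 − 64) = 0
  − (-5) · |-7 8; -5 8| = −(-5)·(-56 − (-40)) = -80
  + 8 · |-7 8; -5 8| = 8·(-56 − (-40)) = -128
Sum: (0) + (-80) + (-128) = -208

The determinant is -208.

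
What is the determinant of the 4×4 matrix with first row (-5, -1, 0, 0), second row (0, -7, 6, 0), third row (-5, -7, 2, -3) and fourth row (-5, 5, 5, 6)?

Expand along row 1 (it has 2 zeros):
  + (-5) · M_11   where M_11 = det([-7 6 0; -7 2 -3; 5 5 6]) = -27
  − (-1) · M_12   where M_12 = det([0 6 0; -5 2 -3; -5 5 6]) = 270
det = (+1)·(-5)·(-27) + (-1)·(-1)·(270) = 405

405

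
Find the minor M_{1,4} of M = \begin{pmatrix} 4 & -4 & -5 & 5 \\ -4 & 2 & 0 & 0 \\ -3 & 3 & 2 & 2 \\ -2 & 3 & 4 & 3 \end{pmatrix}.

Delete row 1 and column 4; the remaining 3×3 submatrix is [-4 2 0; -3 3 2; -2 3 4].
Its determinant is -8.

The minor is -8.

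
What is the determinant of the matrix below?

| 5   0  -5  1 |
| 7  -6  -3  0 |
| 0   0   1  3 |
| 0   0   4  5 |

The determinant is 210.

The matrix is block upper-triangular with a 2×2 block and a 2×2 block on the diagonal, so its determinant equals the product of the determinants of the diagonal blocks.
det of the 2×2 block = -30
det of the 2×2 block = -7
det = (-30)·(-7) = 210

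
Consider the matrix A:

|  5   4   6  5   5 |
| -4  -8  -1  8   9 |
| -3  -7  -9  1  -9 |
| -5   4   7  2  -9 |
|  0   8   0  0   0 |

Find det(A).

det(A) = 90552

Expand along row 5 (it has 4 zeros):
  − (8) · M_52   where M_52 = det([5 6 5 5; -4 -1 8 9; -3 -9 1 -9; -5 7 2 -9]) = -11319
det = (-1)·(8)·(-11319) = 90552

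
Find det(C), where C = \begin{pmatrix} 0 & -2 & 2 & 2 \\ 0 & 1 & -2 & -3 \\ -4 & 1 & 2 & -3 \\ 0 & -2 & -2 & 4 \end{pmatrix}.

det(C) = -80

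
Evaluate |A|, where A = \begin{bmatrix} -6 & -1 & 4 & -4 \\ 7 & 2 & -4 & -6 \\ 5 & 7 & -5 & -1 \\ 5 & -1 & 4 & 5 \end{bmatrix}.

Expand along row 1:
  + (-6) · M_11   where M_11 = det([2 -4 -6; 7 -5 -1; -1 4 5]) = -44
  − (-1) · M_12   where M_12 = det([7 -4 -6; 5 -5 -1; 5 4 5]) = -297
  + (4) · M_13   where M_13 = det([7 2 -6; 5 7 -1; 5 -1 5]) = 418
  − (-4) · M_14   where M_14 = det([7 2 -4; 5 7 -5; 5 -1 4]) = 231
det = (+1)·(-6)·(-44) + (-1)·(-1)·(-297) + (+1)·(4)·(418) + (-1)·(-4)·(231) = 2563

|A| = 2563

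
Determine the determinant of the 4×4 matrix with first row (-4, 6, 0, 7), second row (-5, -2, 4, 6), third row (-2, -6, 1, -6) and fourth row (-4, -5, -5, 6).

Expand along row 1 (it has 1 zero):
  + (-4) · M_11   where M_11 = det([-2 4 6; -6 1 -6; -5 -5 6]) = 522
  − (6) · M_12   where M_12 = det([-5 4 6; -2 1 -6; -4 -5 6]) = 348
  − (7) · M_14   where M_14 = det([-5 -2 4; -2 -6 1; -4 -5 -5]) = -203
det = (+1)·(-4)·(522) + (-1)·(6)·(348) + (-1)·(7)·(-203) = -2755

-2755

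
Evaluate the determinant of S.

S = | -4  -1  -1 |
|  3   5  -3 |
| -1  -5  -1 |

Expand along column 1:
  + (-4) · |5 -3; -5 -1| = (-4)·(-5 − 15) = 80
  − 3 · |-1 -1; -5 -1| = −3·(1 − 5) = 12
  + (-1) · |-1 -1; 5 -3| = (-1)·(3 − (-5)) = -8
Sum: (80) + (12) + (-8) = 84

84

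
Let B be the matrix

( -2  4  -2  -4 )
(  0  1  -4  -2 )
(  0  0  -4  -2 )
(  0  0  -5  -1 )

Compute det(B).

B is block upper-triangular with a 2×2 block and a 2×2 block on the diagonal, so its determinant equals the product of the determinants of the diagonal blocks.
det of the 2×2 block = -2
det of the 2×2 block = -6
det = (-2)·(-6) = 12

|B| = 12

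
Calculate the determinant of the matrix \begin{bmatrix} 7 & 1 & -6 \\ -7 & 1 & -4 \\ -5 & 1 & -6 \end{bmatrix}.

The determinant is -24.

Expand along row 1:
  + 7 · |1 -4; 1 -6| = 7·(-6 − (-4)) = -14
  − 1 · |-7 -4; -5 -6| = −1·(42 − 20) = -22
  + (-6) · |-7 1; -5 1| = (-6)·(-7 − (-5)) = 12
Sum: (-14) + (-22) + (12) = -24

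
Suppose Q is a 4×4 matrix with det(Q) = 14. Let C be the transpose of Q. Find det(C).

14

det(Qᵀ) = det(Q).
det(C) = (1)·(14) = 14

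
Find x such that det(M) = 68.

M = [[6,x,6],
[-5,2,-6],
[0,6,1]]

Expanding along the row containing x, det(M) is linear in x: det(M) = (5)·x + (48).
Set (5)·x + (48) = 68  ⇒  (5)·x = 20  ⇒  x = 4.

x = 4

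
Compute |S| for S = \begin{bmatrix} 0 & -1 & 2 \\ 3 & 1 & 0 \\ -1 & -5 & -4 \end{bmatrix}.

|S| = -40

Expand along row 1:
  − (-1) · |3 0; -1 -4| = −(-1)·(-12 − 0) = -12
  + 2 · |3 1; -1 -5| = 2·(-15 − (-1)) = -28
Sum: (-12) + (-28) = -40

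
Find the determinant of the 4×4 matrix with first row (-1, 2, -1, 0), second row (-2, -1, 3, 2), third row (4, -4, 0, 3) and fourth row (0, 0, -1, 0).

23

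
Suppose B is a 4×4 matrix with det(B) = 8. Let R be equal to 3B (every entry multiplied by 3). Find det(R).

|R| = 648

For a 4×4 matrix, det(3B) = 3^4·det(B) = 81·det(B).
det(R) = (81)·(8) = 648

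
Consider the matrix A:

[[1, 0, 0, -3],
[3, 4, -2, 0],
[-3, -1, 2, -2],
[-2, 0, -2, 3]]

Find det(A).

Expand along row 1 (it has 2 zeros):
  + (1) · M_11   where M_11 = det([4 -2 0; -1 2 -2; 0 -2 3]) = 2
  − (-3) · M_14   where M_14 = det([3 4 -2; -3 -1 2; -2 0 -2]) = -30
det = (+1)·(1)·(2) + (-1)·(-3)·(-30) = -88

|A| = -88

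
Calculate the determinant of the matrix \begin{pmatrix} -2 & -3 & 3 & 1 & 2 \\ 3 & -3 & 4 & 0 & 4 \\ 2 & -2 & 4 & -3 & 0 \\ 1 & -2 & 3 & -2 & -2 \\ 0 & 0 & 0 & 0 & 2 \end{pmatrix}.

The determinant is -40.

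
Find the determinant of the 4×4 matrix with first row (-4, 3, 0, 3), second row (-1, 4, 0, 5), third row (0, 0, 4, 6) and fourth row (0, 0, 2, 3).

The matrix is block upper-triangular with a 2×2 block and a 2×2 block on the diagonal, so its determinant equals the product of the determinants of the diagonal blocks.
det of the 2×2 block = -13
det of the 2×2 block = 0
det = (-13)·(0) = 0

0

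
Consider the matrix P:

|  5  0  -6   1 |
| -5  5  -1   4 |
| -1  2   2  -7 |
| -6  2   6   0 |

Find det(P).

The determinant is 280.

Expand along row 1 (it has 1 zero):
  + (5) · M_11   where M_11 = det([5 -1 4; 2 2 -7; 2 6 0]) = 256
  + (-6) · M_13   where M_13 = det([-5 5 4; -1 2 -7; -6 2 0]) = 180
  − (1) · M_14   where M_14 = det([-5 5 -1; -1 2 2; -6 2 6]) = -80
det = (+1)·(5)·(256) + (+1)·(-6)·(180) + (-1)·(1)·(-80) = 280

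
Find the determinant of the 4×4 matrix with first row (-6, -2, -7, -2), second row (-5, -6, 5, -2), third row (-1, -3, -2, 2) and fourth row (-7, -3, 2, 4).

-1806

Expand along row 1:
  + (-6) · M_11   where M_11 = det([-6 5 -2; -3 -2 2; -3 2 4]) = 126
  − (-2) · M_12   where M_12 = det([-5 5 -2; -1 -2 2; -7 2 4]) = 42
  + (-7) · M_13   where M_13 = det([-5 -6 -2; -1 -3 2; -7 -3 4]) = 126
  − (-2) · M_14   where M_14 = det([-5 -6 5; -1 -3 -2; -7 -3 2]) = -126
det = (+1)·(-6)·(126) + (-1)·(-2)·(42) + (+1)·(-7)·(126) + (-1)·(-2)·(-126) = -1806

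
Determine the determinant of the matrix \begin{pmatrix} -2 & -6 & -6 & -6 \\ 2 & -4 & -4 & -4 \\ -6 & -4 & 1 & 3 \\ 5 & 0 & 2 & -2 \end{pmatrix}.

-480

Expand along row 4 (it has 1 zero):
  − (5) · M_41   where M_41 = det([-6 -6 -6; -4 -4 -4; -4 1 3]) = 0
  − (2) · M_43   where M_43 = det([-2 -6 -6; 2 -4 -4; -6 -4 3]) = 140
  + (-2) · M_44   where M_44 = det([-2 -6 -6; 2 -4 -4; -6 -4 1]) = 100
det = (-1)·(5)·(0) + (-1)·(2)·(140) + (+1)·(-2)·(100) = -480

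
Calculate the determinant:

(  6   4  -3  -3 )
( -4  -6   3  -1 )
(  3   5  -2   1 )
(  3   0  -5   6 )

The determinant is -58.

Expand along row 4 (it has 1 zero):
  − (3) · M_41   where M_41 = det([4 -3 -3; -6 3 -1; 5 -2 1]) = 10
  − (-5) · M_43   where M_43 = det([6 4 -3; -4 -6 -1; 3 5 1]) = 4
  + (6) · M_44   where M_44 = det([6 4 -3; -4 -6 3; 3 5 -2]) = -8
det = (-1)·(3)·(10) + (-1)·(-5)·(4) + (+1)·(6)·(-8) = -58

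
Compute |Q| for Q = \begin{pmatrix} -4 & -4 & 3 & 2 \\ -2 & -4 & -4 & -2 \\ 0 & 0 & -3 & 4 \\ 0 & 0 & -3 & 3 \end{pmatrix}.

det(Q) = 24

Q is block upper-triangular with a 2×2 block and a 2×2 block on the diagonal, so its determinant equals the product of the determinants of the diagonal blocks.
det of the 2×2 block = 8
det of the 2×2 block = 3
det = (8)·(3) = 24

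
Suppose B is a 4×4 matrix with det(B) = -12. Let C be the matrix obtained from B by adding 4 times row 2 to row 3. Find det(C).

Adding a multiple of one row to another leaves the determinant unchanged.
det(C) = (1)·(-12) = -12

-12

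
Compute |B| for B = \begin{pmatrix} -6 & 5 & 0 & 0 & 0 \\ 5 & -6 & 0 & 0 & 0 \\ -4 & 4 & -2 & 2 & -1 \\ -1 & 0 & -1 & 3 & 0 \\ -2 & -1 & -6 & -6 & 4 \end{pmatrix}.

B is block lower-triangular with a 2×2 block and a 3×3 block on the diagonal, so its determinant equals the product of the determinants of the diagonal blocks.
det of the 2×2 block = 11
det of the 3×3 block = -40
det = (11)·(-40) = -440

|B| = -440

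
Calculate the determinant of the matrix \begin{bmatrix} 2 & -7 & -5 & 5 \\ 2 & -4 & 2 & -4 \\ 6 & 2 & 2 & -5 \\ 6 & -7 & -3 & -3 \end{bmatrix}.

The determinant is 796.

Expand along row 1:
  + (2) · M_11   where M_11 = det([-4 2 -4; 2 2 -5; -7 -3 -3]) = 134
  − (-7) · M_12   where M_12 = det([2 2 -4; 6 2 -5; 6 -3 -3]) = 54
  + (-5) · M_13   where M_13 = det([2 -4 -4; 6 2 -5; 6 -7 -3]) = 182
  − (5) · M_14   where M_14 = det([2 -4 2; 6 2 2; 6 -7 -3]) = -212
det = (+1)·(2)·(134) + (-1)·(-7)·(54) + (+1)·(-5)·(182) + (-1)·(5)·(-212) = 796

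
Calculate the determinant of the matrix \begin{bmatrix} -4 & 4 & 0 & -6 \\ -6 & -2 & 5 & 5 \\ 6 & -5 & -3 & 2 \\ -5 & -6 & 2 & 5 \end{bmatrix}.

-306

Expand along row 1 (it has 1 zero):
  + (-4) · M_11   where M_11 = det([-2 5 5; -5 -3 2; -6 2 5]) = -37
  − (4) · M_12   where M_12 = det([-6 5 5; 6 -3 2; -5 2 5]) = -101
  − (-6) · M_14   where M_14 = det([-6 -2 5; 6 -5 -3; -5 -6 2]) = -143
det = (+1)·(-4)·(-37) + (-1)·(4)·(-101) + (-1)·(-6)·(-143) = -306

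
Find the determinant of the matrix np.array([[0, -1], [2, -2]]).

The determinant is 2.

det = 0·(-2) − (-1)·2 = 0 − (-2) = 2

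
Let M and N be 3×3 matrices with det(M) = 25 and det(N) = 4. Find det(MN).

det(MN) = det(M)·det(N) = (25)·(4) = 100

|MN| = 100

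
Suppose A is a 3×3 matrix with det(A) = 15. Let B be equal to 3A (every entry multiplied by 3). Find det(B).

For a 3×3 matrix, det(3A) = 3^3·det(A) = 27·det(A).
det(B) = (27)·(15) = 405

405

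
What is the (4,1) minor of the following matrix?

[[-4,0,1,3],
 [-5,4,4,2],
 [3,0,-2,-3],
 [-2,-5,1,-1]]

Delete row 4 and column 1; the remaining 3×3 submatrix is [0 1 3; 4 4 2; 0 -2 -3].
Its determinant is -12.

-12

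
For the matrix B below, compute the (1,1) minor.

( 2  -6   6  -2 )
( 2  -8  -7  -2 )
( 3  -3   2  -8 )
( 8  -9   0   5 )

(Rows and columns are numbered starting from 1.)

-725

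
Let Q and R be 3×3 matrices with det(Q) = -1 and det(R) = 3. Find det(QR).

det(QR) = -3

det(QR) = det(Q)·det(R) = (-1)·(3) = -3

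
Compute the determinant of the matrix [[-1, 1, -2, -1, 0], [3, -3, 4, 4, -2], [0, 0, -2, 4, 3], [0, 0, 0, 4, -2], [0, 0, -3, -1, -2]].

0

The matrix is block upper-triangular with a 2×2 block and a 3×3 block on the diagonal, so its determinant equals the product of the determinants of the diagonal blocks.
det of the 2×2 block = 0
det of the 3×3 block = 80
det = (0)·(80) = 0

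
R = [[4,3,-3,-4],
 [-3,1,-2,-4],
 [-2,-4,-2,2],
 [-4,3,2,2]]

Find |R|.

-482

Expand along row 1:
  + (4) · M_11   where M_11 = det([1 -2 -4; -4 -2 2; 3 2 2]) = -28
  − (3) · M_12   where M_12 = det([-3 -2 -4; -2 -2 2; -4 2 2]) = 80
  + (-3) · M_13   where M_13 = det([-3 1 -4; -2 -4 2; -4 3 2]) = 126
  − (-4) · M_14   where M_14 = det([-3 1 -2; -2 -4 -2; -4 3 2]) = 62
det = (+1)·(4)·(-28) + (-1)·(3)·(80) + (+1)·(-3)·(126) + (-1)·(-4)·(62) = -482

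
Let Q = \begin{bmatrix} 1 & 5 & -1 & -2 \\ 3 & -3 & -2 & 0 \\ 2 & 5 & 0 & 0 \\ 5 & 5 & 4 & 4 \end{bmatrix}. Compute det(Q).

|Q| = 104

Expand along row 3 (it has 2 zeros):
  + (2) · M_31   where M_31 = det([5 -1 -2; -3 -2 0; 5 4 4]) = -48
  − (5) · M_32   where M_32 = det([1 -1 -2; 3 -2 0; 5 4 4]) = -40
det = (+1)·(2)·(-48) + (-1)·(5)·(-40) = 104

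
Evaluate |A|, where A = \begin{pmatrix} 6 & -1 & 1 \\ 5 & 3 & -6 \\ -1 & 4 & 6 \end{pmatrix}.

det(A) = 299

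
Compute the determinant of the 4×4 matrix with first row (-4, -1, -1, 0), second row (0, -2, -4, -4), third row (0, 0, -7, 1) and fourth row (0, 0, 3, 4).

The matrix is block upper-triangular with a 2×2 block and a 2×2 block on the diagonal, so its determinant equals the product of the determinants of the diagonal blocks.
det of the 2×2 block = 8
det of the 2×2 block = -31
det = (8)·(-31) = -248

-248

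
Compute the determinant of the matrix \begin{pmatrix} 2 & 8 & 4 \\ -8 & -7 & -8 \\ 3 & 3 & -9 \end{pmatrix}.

-606

Expand along column 1:
  + 2 · |-7 -8; 3 -9| = 2·(63 − (-24)) = 174
  − (-8) · |8 4; 3 -9| = −(-8)·(-72 − 12) = -672
  + 3 · |8 4; -7 -8| = 3·(-64 − (-28)) = -108
Sum: (174) + (-672) + (-108) = -606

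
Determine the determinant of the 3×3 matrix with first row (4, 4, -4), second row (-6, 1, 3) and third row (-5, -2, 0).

-104

Expand along row 3:
  + (-5) · |4 -4; 1 3| = (-5)·(12 − (-4)) = -80
  − (-2) · |4 -4; -6 3| = −(-2)·(12 − 24) = -24
Sum: (-80) + (-24) = -104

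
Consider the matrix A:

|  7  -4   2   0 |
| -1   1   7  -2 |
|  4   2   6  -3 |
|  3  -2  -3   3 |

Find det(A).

-391

Expand along row 1 (it has 1 zero):
  + (7) · M_11   where M_11 = det([1 7 -2; 2 6 -3; -2 -3 3]) = -3
  − (-4) · M_12   where M_12 = det([-1 7 -2; 4 6 -3; 3 -3 3]) = -96
  + (2) · M_13   where M_13 = det([-1 1 -2; 4 2 -3; 3 -2 3]) = 7
det = (+1)·(7)·(-3) + (-1)·(-4)·(-96) + (+1)·(2)·(7) = -391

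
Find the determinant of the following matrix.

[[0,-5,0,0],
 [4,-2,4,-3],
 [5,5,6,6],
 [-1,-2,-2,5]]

The determinant is 280.

Expand along row 1 (it has 3 zeros):
  − (-5) · M_12   where M_12 = det([4 4 -3; 5 6 6; -1 -2 5]) = 56
det = (-1)·(-5)·(56) = 280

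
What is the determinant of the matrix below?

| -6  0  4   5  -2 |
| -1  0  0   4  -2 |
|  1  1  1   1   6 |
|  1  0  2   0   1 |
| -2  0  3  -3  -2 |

219

Expand along column 2 (it has 4 zeros):
  − (1) · M_32   where M_32 = det([-6 4 5 -2; -1 0 4 -2; 1 2 0 1; -2 3 -3 -2]) = -219
det = (-1)·(1)·(-219) = 219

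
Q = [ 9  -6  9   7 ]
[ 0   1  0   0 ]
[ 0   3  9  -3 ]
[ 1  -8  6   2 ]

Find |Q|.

det(Q) = 234

Expand along row 2 (it has 3 zeros):
  + (1) · M_22   where M_22 = det([9 9 7; 0 9 -3; 1 6 2]) = 234
det = (+1)·(1)·(234) = 234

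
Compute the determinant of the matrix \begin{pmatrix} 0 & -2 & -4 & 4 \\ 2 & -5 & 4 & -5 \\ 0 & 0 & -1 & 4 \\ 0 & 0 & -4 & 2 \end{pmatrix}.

The matrix is block upper-triangular with a 2×2 block and a 2×2 block on the diagonal, so its determinant equals the product of the determinants of the diagonal blocks.
det of the 2×2 block = 4
det of the 2×2 block = 14
det = (4)·(14) = 56

56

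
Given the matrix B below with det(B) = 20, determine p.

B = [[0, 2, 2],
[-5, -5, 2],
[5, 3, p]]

Expanding along the column containing p, det(B) is linear in p: det(B) = (10)·p + (40).
Set (10)·p + (40) = 20  ⇒  (10)·p = -20  ⇒  p = -2.

p = -2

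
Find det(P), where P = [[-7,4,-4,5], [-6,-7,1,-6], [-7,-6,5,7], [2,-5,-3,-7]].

Expand along row 1:
  + (-7) · M_11   where M_11 = det([-7 1 -6; -6 5 7; -5 -3 -7]) = -237
  − (4) · M_12   where M_12 = det([-6 1 -6; -7 5 7; 2 -3 -7]) = -17
  + (-4) · M_13   where M_13 = det([-6 -7 -6; -7 -6 7; 2 -5 -7]) = -499
  − (5) · M_14   where M_14 = det([-6 -7 1; -7 -6 5; 2 -5 -3]) = -134
det = (+1)·(-7)·(-237) + (-1)·(4)·(-17) + (+1)·(-4)·(-499) + (-1)·(5)·(-134) = 4393

The determinant is 4393.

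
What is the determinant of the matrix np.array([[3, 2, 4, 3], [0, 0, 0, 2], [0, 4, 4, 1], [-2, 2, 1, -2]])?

Expand along row 2 (it has 3 zeros):
  + (2) · M_24   where M_24 = det([3 2 4; 0 4 4; -2 2 1]) = 4
det = (+1)·(2)·(4) = 8

The determinant is 8.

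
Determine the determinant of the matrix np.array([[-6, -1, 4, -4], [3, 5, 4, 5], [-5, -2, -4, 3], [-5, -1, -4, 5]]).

-48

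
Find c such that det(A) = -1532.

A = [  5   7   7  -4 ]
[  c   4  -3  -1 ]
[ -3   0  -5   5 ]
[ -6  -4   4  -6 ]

Expanding along the row containing c, det(A) is linear in c: det(A) = (-10)·c + (-1602).
Set (-10)·c + (-1602) = -1532  ⇒  (-10)·c = 70  ⇒  c = -7.

c = -7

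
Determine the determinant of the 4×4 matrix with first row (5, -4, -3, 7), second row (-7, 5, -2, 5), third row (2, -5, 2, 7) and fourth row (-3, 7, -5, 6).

Expand along row 1:
  + (5) · M_11   where M_11 = det([5 -2 5; -5 2 7; 7 -5 6]) = 132
  − (-4) · M_12   where M_12 = det([-7 -2 5; 2 2 7; -3 -5 6]) = -283
  + (-3) · M_13   where M_13 = det([-7 5 5; 2 -5 7; -3 7 6]) = 383
  − (7) · M_14   where M_14 = det([-7 5 -2; 2 -5 2; -3 7 -5]) = -55
det = (+1)·(5)·(132) + (-1)·(-4)·(-283) + (+1)·(-3)·(383) + (-1)·(7)·(-55) = -1236

-1236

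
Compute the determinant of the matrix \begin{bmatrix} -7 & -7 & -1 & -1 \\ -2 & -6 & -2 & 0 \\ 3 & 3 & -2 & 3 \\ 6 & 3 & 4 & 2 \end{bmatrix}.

-382

Expand along row 2 (it has 1 zero):
  − (-2) · M_21   where M_21 = det([-7 -1 -1; 3 -2 3; 3 4 2]) = 91
  + (-6) · M_22   where M_22 = det([-7 -1 -1; 3 -2 3; 6 4 2]) = 76
  − (-2) · M_23   where M_23 = det([-7 -7 -1; 3 3 3; 6 3 2]) = -54
det = (-1)·(-2)·(91) + (+1)·(-6)·(76) + (-1)·(-2)·(-54) = -382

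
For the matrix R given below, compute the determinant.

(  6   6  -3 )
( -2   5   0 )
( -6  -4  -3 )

|R| = -240

Expand along column 3:
  + (-3) · |-2 5; -6 -4| = (-3)·(8 − (-30)) = -114
  + (-3) · |6 6; -2 5| = (-3)·(30 − (-12)) = -126
Sum: (-114) + (-126) = -240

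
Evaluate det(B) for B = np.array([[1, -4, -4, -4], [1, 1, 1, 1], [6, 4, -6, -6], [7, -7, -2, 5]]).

-350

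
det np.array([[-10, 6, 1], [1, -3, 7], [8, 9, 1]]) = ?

The determinant is 1023.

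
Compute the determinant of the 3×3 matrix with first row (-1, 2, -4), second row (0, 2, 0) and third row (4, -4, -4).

Expand along row 2:
  + 2 · |-1 -4; 4 -4| = 2·(4 − (-16)) = 40

40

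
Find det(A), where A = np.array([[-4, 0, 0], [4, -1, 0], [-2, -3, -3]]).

The determinant is -12.

A is lower triangular, so det(A) is the product of the diagonal entries:
det = (-4) · (-1) · (-3) = -12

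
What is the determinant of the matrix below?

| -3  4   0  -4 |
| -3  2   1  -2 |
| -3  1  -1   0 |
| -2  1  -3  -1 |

23

Expand along row 1 (it has 1 zero):
  + (-3) · M_11   where M_11 = det([2 1 -2; 1 -1 0; 1 -3 -1]) = 7
  − (4) · M_12   where M_12 = det([-3 1 -2; -3 -1 0; -2 -3 -1]) = -20
  − (-4) · M_14   where M_14 = det([-3 2 1; -3 1 -1; -2 1 -3]) = -9
det = (+1)·(-3)·(7) + (-1)·(4)·(-20) + (-1)·(-4)·(-9) = 23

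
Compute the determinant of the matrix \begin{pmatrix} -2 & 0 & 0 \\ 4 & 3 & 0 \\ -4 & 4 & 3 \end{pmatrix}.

The matrix is lower triangular, so the determinant is the product of the diagonal entries:
det = (-2) · (3) · (3) = -18

The determinant is -18.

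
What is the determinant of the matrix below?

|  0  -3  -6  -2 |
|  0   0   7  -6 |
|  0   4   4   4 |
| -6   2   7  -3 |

264

Expand along column 1 (it has 3 zeros):
  − (-6) · M_41   where M_41 = det([-3 -6 -2; 0 7 -6; 4 4 4]) = 44
det = (-1)·(-6)·(44) = 264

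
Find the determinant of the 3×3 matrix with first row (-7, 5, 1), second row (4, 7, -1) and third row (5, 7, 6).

Expand along row 1:
  + (-7) · |7 -1; 7 6| = (-7)·(42 − (-7)) = -343
  − 5 · |4 -1; 5 6| = −5·(24 − (-5)) = -145
  + 1 · |4 7; 5 7| = 1·(28 − 35) = -7
Sum: (-343) + (-145) + (-7) = -495

The determinant is -495.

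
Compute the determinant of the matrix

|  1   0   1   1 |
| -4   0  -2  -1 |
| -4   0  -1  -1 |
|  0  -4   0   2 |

12

Expand along column 2 (it has 3 zeros):
  + (-4) · M_42   where M_42 = det([1 1 1; -4 -2 -1; -4 -1 -1]) = -3
det = (+1)·(-4)·(-3) = 12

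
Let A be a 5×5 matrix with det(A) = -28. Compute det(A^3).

-21952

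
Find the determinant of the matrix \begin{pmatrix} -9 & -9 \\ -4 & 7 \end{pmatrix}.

-99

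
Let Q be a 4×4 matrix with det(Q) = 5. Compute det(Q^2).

25

det(Q^2) = (det Q)^2 = (5)^2 = 25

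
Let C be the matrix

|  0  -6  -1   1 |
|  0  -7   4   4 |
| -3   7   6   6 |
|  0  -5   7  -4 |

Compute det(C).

Expand along column 1 (it has 3 zeros):
  + (-3) · M_31   where M_31 = det([-6 -1 1; -7 4 4; -5 7 -4]) = 283
det = (+1)·(-3)·(283) = -849

The determinant is -849.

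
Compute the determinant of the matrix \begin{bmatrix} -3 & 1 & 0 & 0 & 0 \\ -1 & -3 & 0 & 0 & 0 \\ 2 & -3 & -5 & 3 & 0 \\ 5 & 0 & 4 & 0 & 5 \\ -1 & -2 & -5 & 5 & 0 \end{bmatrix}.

The determinant is 500.

The matrix is block lower-triangular with a 2×2 block and a 3×3 block on the diagonal, so its determinant equals the product of the determinants of the diagonal blocks.
det of the 2×2 block = 10
det of the 3×3 block = 50
det = (10)·(50) = 500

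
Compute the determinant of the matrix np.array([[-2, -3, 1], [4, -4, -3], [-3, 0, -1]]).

-59

Expand along row 3:
  + (-3) · |-3 1; -4 -3| = (-3)·(9 − (-4)) = -39
  + (-1) · |-2 -3; 4 -4| = (-1)·(8 − (-12)) = -20
Sum: (-39) + (-20) = -59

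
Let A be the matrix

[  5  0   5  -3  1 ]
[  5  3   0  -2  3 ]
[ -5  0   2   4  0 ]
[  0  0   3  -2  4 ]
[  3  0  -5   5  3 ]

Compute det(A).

Expand along column 2 (it has 4 zeros):
  + (3) · M_22   where M_22 = det([5 5 -3 1; -5 2 4 0; 0 3 -2 4; 3 -5 5 3]) = -1294
det = (+1)·(3)·(-1294) = -3882

The determinant is -3882.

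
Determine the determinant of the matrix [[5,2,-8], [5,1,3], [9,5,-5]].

Expand along column 1:
  + 5 · |1 3; 5 -5| = 5·(-5 − 15) = -100
  − 5 · |2 -8; 5 -5| = −5·(-10 − (-40)) = -150
  + 9 · |2 -8; 1 3| = 9·(6 − (-8)) = 126
Sum: (-100) + (-150) + (126) = -124

The determinant is -124.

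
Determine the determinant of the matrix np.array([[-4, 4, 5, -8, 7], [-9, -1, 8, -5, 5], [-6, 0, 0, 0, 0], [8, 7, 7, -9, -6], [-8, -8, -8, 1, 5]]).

Expand along row 3 (it has 4 zeros):
  + (-6) · M_31   where M_31 = det([4 5 -8 7; -1 8 -5 5; 7 7 -9 -6; -8 -8 1 5]) = -6084
det = (+1)·(-6)·(-6084) = 36504

The determinant is 36504.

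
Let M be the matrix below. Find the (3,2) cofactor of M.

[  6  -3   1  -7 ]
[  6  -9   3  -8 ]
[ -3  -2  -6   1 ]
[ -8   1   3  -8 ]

182

Delete row 3 and column 2; the remaining 3×3 submatrix is [6 1 -7; 6 3 -8; -8 3 -8].
Its determinant is -182.
The cofactor carries sign (−1)^(3+2) = −1, so C_{3,2} = −(-182) = 182.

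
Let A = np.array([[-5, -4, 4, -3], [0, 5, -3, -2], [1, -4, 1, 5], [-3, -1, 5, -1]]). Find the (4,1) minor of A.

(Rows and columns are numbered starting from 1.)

Delete row 4 and column 1; the remaining 3×3 submatrix is [-4 4 -3; 5 -3 -2; -4 1 5].
Its determinant is 5.

5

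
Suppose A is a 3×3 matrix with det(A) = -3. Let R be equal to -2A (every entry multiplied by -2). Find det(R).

24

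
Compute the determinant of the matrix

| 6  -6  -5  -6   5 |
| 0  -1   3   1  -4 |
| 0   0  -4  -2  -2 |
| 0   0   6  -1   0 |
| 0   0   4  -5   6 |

The determinant is -888.

The matrix is block upper-triangular with a 2×2 block and a 3×3 block on the diagonal, so its determinant equals the product of the determinants of the diagonal blocks.
det of the 2×2 block = -6
det of the 3×3 block = 148
det = (-6)·(148) = -888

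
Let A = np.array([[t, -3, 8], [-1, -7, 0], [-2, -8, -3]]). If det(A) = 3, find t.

2

Expanding along the column containing t, det(A) is linear in t: det(A) = (21)·t + (-39).
Set (21)·t + (-39) = 3  ⇒  (21)·t = 42  ⇒  t = 2.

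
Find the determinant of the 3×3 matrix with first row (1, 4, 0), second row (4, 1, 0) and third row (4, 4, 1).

Expand along column 3:
  + 1 · |1 4; 4 1| = 1·(1 − 16) = -15

-15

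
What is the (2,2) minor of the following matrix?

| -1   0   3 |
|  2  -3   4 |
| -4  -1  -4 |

Delete row 2 and column 2; the remaining 2×2 submatrix is [-1 3; -4 -4].
Its determinant is (-1)·(-4) − 3·(-4) = 16.

16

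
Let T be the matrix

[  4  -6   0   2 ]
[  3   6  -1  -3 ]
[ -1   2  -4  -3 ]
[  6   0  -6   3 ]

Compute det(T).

-1134

Expand along row 1 (it has 1 zero):
  + (4) · M_11   where M_11 = det([6 -1 -3; 2 -4 -3; 0 -6 3]) = -138
  − (-6) · M_12   where M_12 = det([3 -1 -3; -1 -4 -3; 6 -6 3]) = -165
  − (2) · M_14   where M_14 = det([3 6 -1; -1 2 -4; 6 0 -6]) = -204
det = (+1)·(4)·(-138) + (-1)·(-6)·(-165) + (-1)·(2)·(-204) = -1134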